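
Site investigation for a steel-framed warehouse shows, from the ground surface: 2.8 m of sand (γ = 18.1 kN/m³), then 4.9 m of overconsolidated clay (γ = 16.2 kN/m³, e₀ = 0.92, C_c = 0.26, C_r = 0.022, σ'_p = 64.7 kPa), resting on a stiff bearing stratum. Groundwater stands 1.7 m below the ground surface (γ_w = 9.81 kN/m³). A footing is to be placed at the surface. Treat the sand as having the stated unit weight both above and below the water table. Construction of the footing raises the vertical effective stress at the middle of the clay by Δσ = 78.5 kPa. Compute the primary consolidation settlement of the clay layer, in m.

S_c ≈ 0.214 m

Mid-depth of clay below the ground surface: z = 2.8 + 4.9/2 = 5.25 m.
Total vertical stress at mid-clay: σ_v = 18.1×2.8 + 16.2×2.45 = 90.37 kPa.
Pore pressure: u = 9.81×(5.25 − 1.7) = 34.825 kPa.
Initial effective stress: σ'_0 = σ_v − u = 90.37 − 34.825 = 55.545 kPa.
Final effective stress: σ'_f = 55.545 + 78.5 = 134.05 kPa.
σ'_f = 134.05 > σ'_p = 64.7 kPa, so the stress path crosses the preconsolidation pressure — recompression up to σ'_p, then virgin compression beyond:
S_c = H/(1+e₀)·[C_r·log₁₀(σ'_p/σ'_0) + C_c·log₁₀(σ'_f/σ'_p)]
    = 4.9/1.92 × [0.022×log₁₀(64.7/55.545) + 0.26×log₁₀(134.05/64.7)]
    = 2.5521 × [0.0014577 + 0.082254] = 0.2136 m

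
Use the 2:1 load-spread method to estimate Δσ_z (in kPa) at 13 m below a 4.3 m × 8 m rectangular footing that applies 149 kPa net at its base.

By the 2:1 method the load spreads at 1 horizontal : 2 vertical, so at depth z the loaded area has grown by z in each plan dimension:
Δσ = qBL/((B+z)(L+z)) = 149×4.3×8/((4.3+13)(8+13)) = 14.108 kPa

Δσ_z ≈ 14.1 kPa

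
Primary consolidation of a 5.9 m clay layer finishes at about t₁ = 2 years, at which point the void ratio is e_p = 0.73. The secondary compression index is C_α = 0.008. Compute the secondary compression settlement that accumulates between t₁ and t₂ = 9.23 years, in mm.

S_s ≈ 18.1 mm

Secondary compression: S_s = C_α·H/(1+e_p)·log₁₀(t₂/t₁)
S_s = 0.008×5.9/(1+0.73)×log₁₀(9.23/2)
    = 0.02728 × 0.6642 = 0.01812 m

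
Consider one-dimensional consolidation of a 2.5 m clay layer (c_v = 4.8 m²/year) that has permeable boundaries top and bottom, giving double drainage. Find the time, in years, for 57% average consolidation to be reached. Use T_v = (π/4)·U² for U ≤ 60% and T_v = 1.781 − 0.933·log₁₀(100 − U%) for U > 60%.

t ≈ 0.0831 years

Drainage path length: H_d = H/2 = 1.25 m (double drainage).
U ≤ 60%: T_v = (π/4)·U² = (π/4)×0.57² = 0.25518.
t = T_v·H_d²/c_v = 0.25518×1.25²/4.8 = 0.08307 years.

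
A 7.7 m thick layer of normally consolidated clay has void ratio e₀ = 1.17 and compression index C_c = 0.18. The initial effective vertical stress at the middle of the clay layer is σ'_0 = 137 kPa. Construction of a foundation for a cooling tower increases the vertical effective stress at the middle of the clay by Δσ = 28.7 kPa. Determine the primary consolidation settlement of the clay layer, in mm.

S_c ≈ 52.8 mm

Final effective stress: σ'_f = σ'_0 + Δσ = 137 + 28.7 = 165.7 kPa.
Normally consolidated clay, so the full stress increment lies on the virgin compression line:
S_c = C_c·H/(1+e₀)·log₁₀(σ'_f/σ'_0) = 0.18×7.7/(1+1.17)×log₁₀(165.7/137)
    = 0.63871 × 0.082602 = 0.05276 m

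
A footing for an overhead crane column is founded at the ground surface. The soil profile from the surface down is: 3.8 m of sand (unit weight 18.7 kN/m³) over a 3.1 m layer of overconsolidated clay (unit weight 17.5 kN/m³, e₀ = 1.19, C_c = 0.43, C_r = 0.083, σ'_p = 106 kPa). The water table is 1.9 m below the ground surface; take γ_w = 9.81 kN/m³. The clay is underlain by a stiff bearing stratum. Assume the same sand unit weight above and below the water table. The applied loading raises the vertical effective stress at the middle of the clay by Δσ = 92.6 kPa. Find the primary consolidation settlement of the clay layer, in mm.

S_c ≈ 129 mm

Mid-depth of clay below the ground surface: z = 3.8 + 3.1/2 = 5.35 m.
Total vertical stress at mid-clay: σ_v = 18.7×3.8 + 17.5×1.55 = 98.185 kPa.
Pore pressure: u = 9.81×(5.35 − 1.9) = 33.845 kPa.
Initial effective stress: σ'_0 = σ_v − u = 98.185 − 33.845 = 64.34 kPa.
Final effective stress: σ'_f = 64.34 + 92.6 = 156.94 kPa.
σ'_f = 156.94 > σ'_p = 106 kPa, so the stress path crosses the preconsolidation pressure — recompression up to σ'_p, then virgin compression beyond:
S_c = H/(1+e₀)·[C_r·log₁₀(σ'_p/σ'_0) + C_c·log₁₀(σ'_f/σ'_p)]
    = 3.1/2.19 × [0.083×log₁₀(106/64.34) + 0.43×log₁₀(156.94/106)]
    = 1.4155 × [0.017996 + 0.073284] = 0.1292 m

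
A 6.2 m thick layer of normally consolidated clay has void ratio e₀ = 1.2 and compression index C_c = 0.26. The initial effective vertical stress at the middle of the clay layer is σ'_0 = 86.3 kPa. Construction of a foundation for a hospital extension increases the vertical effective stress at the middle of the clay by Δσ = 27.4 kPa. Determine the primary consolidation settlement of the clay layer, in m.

Final effective stress: σ'_f = σ'_0 + Δσ = 86.3 + 27.4 = 113.7 kPa.
Normally consolidated clay, so the full stress increment lies on the virgin compression line:
S_c = C_c·H/(1+e₀)·log₁₀(σ'_f/σ'_0) = 0.26×6.2/(1+1.2)×log₁₀(113.7/86.3)
    = 0.73273 × 0.11975 = 0.08774 m

S_c ≈ 0.0877 m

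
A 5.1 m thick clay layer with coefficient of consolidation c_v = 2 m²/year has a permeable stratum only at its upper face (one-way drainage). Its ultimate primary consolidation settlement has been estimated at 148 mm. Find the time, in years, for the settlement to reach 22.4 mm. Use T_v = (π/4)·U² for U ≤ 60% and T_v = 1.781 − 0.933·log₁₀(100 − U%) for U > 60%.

t ≈ 0.234 years

Drainage path length: H_d = H = 5.1 m (single drainage).
U = S(t)/S_ult = 22.4/148 = 0.1514.
U ≤ 60%: T_v = (π/4)·U² = (π/4)×0.15135² = 0.017991.
t = T_v·H_d²/c_v = 0.017991×5.1²/2 = 0.234 years.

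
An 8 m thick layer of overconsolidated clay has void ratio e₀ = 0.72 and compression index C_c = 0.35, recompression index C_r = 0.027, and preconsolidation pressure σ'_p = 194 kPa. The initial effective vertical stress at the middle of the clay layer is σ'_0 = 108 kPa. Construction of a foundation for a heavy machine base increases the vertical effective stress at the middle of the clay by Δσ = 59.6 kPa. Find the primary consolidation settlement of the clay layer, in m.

Final effective stress: σ'_f = 108 + 59.6 = 167.6 kPa.
σ'_f = 167.6 ≤ σ'_p = 194 kPa, so the clay remains overconsolidated and only the recompression index applies:
S_c = C_r·H/(1+e₀)·log₁₀(σ'_f/σ'_0) = 0.027×8/1.72×log₁₀(167.6/108)
    = 0.12558 × 0.19085 = 0.02397 m

S_c ≈ 0.024 m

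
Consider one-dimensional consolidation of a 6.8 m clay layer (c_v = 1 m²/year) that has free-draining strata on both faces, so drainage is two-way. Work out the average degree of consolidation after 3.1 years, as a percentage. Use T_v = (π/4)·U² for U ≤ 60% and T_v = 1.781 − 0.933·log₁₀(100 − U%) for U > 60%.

U ≈ 58.4 %

Drainage path length: H_d = H/2 = 3.4 m (double drainage).
T_v = c_v·t/H_d² = 1×3.1/3.4² = 0.26817.
T_v = 0.26817 corresponds to the U ≤ 60% branch:
U = √(4T_v/π) = 0.5843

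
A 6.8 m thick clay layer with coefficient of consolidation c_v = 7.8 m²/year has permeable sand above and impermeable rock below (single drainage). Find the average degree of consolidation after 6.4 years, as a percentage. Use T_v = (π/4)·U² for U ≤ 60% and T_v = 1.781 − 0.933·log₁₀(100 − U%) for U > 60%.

Drainage path length: H_d = H = 6.8 m (single drainage).
T_v = c_v·t/H_d² = 7.8×6.4/6.8² = 1.0796.
T_v = 1.0796 corresponds to the U > 60% branch:
U = 1 − 10^((1.781 − T_v)/0.933)/100 = 0.9435

U ≈ 94.4 %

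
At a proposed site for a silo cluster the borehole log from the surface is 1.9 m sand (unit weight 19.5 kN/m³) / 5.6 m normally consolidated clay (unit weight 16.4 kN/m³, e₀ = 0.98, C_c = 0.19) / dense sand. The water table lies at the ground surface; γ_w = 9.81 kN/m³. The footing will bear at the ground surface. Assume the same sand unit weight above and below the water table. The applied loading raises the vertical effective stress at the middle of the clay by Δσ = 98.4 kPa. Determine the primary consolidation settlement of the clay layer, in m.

Mid-depth of clay below the ground surface: z = 1.9 + 5.6/2 = 4.7 m.
Total vertical stress at mid-clay: σ_v = 19.5×1.9 + 16.4×2.8 = 82.97 kPa.
Pore pressure: u = 9.81×(4.7 − 0) = 46.107 kPa.
Initial effective stress: σ'_0 = σ_v − u = 82.97 − 46.107 = 36.863 kPa.
Final effective stress: σ'_f = σ'_0 + Δσ = 36.863 + 98.4 = 135.26 kPa.
Normally consolidated clay, so the full stress increment lies on the virgin compression line:
S_c = C_c·H/(1+e₀)·log₁₀(σ'_f/σ'_0) = 0.19×5.6/(1+0.98)×log₁₀(135.26/36.863)
    = 0.53737 × 0.56458 = 0.3034 m

S_c ≈ 0.303 m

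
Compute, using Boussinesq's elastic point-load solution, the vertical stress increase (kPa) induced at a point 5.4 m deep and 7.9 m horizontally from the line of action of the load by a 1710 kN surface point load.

Boussinesq vertical stress below a point load on an elastic half-space:
Δσ_z = 3P/(2πz²) · [1 + (r/z)²]^(−5/2)
r/z = 7.9/5.4 = 1.463; [1+(r/z)²]^(−5/2) = 0.057225.
Δσ_z = 3×1710/(2π×5.4²) × 0.057225 = 27.999 × 0.057225 = 1.602 kPa

Δσ_z ≈ 1.6 kPa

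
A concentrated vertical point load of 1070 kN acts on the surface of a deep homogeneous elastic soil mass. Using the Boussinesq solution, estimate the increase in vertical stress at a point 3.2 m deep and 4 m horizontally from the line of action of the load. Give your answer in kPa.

Δσ_z ≈ 4.75 kPa

Boussinesq vertical stress below a point load on an elastic half-space:
Δσ_z = 3P/(2πz²) · [1 + (r/z)²]^(−5/2)
r/z = 4/3.2 = 1.25; [1+(r/z)²]^(−5/2) = 0.095135.
Δσ_z = 3×1070/(2π×3.2²) × 0.095135 = 49.891 × 0.095135 = 4.746 kPa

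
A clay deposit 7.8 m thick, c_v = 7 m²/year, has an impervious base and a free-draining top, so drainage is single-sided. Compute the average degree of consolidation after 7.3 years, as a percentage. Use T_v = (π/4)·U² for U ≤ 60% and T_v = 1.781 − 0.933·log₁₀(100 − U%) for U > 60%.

Drainage path length: H_d = H = 7.8 m (single drainage).
T_v = c_v·t/H_d² = 7×7.3/7.8² = 0.83991.
T_v = 0.83991 corresponds to the U > 60% branch:
U = 1 − 10^((1.781 − T_v)/0.933)/100 = 0.898

U ≈ 89.8 %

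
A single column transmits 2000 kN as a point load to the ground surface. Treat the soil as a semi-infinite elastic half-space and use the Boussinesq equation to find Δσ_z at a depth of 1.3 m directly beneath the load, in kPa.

Boussinesq vertical stress below a point load on an elastic half-space:
Δσ_z = 3P/(2πz²) · [1 + (r/z)²]^(−5/2)
r/z = 0/1.3 = 0; [1+(r/z)²]^(−5/2) = 1.
Δσ_z = 3×2000/(2π×1.3²) × 1 = 565.05 × 1 = 565 kPa

Δσ_z ≈ 565 kPa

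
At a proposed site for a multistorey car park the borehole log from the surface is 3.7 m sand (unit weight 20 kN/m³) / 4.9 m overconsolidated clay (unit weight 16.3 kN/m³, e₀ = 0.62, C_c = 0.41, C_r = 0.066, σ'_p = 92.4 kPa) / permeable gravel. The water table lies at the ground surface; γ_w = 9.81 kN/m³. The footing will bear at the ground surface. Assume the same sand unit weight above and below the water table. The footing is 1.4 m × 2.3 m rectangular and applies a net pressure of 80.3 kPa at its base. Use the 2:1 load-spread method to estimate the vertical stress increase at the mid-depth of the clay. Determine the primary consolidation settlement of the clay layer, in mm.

S_c ≈ 6.32 mm

Mid-depth of clay below the ground surface: z = 3.7 + 4.9/2 = 6.15 m.
Total vertical stress at mid-clay: σ_v = 20×3.7 + 16.3×2.45 = 113.94 kPa.
Pore pressure: u = 9.81×(6.15 − 0) = 60.332 kPa.
Initial effective stress: σ'_0 = σ_v − u = 113.94 − 60.332 = 53.608 kPa.
Stress increase at mid-clay by the 2:1 spreading method:
Δσ = qBL/((B+z)(L+z)) = 80.3×1.4×2.3/((1.4+6.15)(2.3+6.15)) = 4.0529 kPa
Final effective stress: σ'_f = 53.608 + 4.0529 = 57.661 kPa.
σ'_f = 57.661 ≤ σ'_p = 92.4 kPa, so the clay remains overconsolidated and only the recompression index applies:
S_c = C_r·H/(1+e₀)·log₁₀(σ'_f/σ'_0) = 0.066×4.9/1.62×log₁₀(57.661/53.608)
    = 0.19963 × 0.031653 = 0.006319 m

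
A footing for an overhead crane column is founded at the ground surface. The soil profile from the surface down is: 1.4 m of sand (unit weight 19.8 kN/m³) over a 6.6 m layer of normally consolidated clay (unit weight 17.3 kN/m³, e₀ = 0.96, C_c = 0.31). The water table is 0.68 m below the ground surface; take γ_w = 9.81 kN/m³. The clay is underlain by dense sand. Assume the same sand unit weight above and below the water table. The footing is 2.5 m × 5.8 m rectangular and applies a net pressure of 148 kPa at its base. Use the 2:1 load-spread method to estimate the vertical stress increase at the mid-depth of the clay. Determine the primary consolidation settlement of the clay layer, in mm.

S_c ≈ 220 mm

Mid-depth of clay below the ground surface: z = 1.4 + 6.6/2 = 4.7 m.
Total vertical stress at mid-clay: σ_v = 19.8×1.4 + 17.3×3.3 = 84.81 kPa.
Pore pressure: u = 9.81×(4.7 − 0.68) = 39.436 kPa.
Initial effective stress: σ'_0 = σ_v − u = 84.81 − 39.436 = 45.374 kPa.
Stress increase at mid-clay by the 2:1 spreading method:
Δσ = qBL/((B+z)(L+z)) = 148×2.5×5.8/((2.5+4.7)(5.8+4.7)) = 28.386 kPa
Final effective stress: σ'_f = σ'_0 + Δσ = 45.374 + 28.386 = 73.76 kPa.
Normally consolidated clay, so the full stress increment lies on the virgin compression line:
S_c = C_c·H/(1+e₀)·log₁₀(σ'_f/σ'_0) = 0.31×6.6/(1+0.96)×log₁₀(73.76/45.374)
    = 1.0439 × 0.21101 = 0.2203 m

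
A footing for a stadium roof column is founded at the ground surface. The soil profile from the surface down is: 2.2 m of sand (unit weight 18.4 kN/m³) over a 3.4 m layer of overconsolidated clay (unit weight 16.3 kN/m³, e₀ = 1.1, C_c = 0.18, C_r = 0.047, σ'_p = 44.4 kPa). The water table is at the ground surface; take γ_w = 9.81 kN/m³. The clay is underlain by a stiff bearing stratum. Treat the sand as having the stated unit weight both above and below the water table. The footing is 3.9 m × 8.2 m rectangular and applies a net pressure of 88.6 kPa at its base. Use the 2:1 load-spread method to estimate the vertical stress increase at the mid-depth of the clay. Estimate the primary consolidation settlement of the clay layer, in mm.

Mid-depth of clay below the ground surface: z = 2.2 + 3.4/2 = 3.9 m.
Total vertical stress at mid-clay: σ_v = 18.4×2.2 + 16.3×1.7 = 68.19 kPa.
Pore pressure: u = 9.81×(3.9 − 0) = 38.259 kPa.
Initial effective stress: σ'_0 = σ_v − u = 68.19 − 38.259 = 29.931 kPa.
Stress increase at mid-clay by the 2:1 spreading method:
Δσ = qBL/((B+z)(L+z)) = 88.6×3.9×8.2/((3.9+3.9)(8.2+3.9)) = 30.021 kPa
Final effective stress: σ'_f = 29.931 + 30.021 = 59.952 kPa.
σ'_f = 59.952 > σ'_p = 44.4 kPa, so the stress path crosses the preconsolidation pressure — recompression up to σ'_p, then virgin compression beyond:
S_c = H/(1+e₀)·[C_r·log₁₀(σ'_p/σ'_0) + C_c·log₁₀(σ'_f/σ'_p)]
    = 3.4/2.1 × [0.047×log₁₀(44.4/29.931) + 0.18×log₁₀(59.952/44.4)]
    = 1.619 × [0.0080493 + 0.023476] = 0.05104 m

S_c ≈ 51 mm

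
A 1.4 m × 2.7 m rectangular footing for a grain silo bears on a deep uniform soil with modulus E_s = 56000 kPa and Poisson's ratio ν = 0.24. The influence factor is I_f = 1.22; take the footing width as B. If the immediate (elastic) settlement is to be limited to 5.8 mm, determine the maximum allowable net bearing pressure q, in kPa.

S_e = q·B·(1−ν²)/E_s · I_f  ⇒  q = S_e·E_s / (B·(1−ν²)·I_f).
q = 0.0058 × 56000 / (1.4 × 0.9424 × 1.22) = 201.8 kPa

q ≈ 202 kPa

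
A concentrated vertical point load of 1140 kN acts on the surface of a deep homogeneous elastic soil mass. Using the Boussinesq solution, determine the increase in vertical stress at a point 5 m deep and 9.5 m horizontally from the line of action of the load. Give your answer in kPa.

Δσ_z ≈ 0.477 kPa

Boussinesq vertical stress below a point load on an elastic half-space:
Δσ_z = 3P/(2πz²) · [1 + (r/z)²]^(−5/2)
r/z = 9.5/5 = 1.9; [1+(r/z)²]^(−5/2) = 0.021915.
Δσ_z = 3×1140/(2π×5²) × 0.021915 = 21.772 × 0.021915 = 0.4771 kPa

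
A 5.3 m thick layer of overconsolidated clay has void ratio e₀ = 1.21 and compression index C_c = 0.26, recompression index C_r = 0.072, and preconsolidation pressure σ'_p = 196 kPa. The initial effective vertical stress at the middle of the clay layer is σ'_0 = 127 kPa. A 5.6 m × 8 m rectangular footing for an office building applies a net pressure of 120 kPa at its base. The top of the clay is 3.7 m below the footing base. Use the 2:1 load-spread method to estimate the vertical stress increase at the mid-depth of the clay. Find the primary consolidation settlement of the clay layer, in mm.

Mid-depth of clay below the footing base: z = 3.7 + 5.3/2 = 6.35 m.
Stress increase at mid-clay by the 2:1 spreading method:
Δσ = qBL/((B+z)(L+z)) = 120×5.6×8/((5.6+6.35)(8+6.35)) = 31.35 kPa
Final effective stress: σ'_f = 127 + 31.35 = 158.35 kPa.
σ'_f = 158.35 ≤ σ'_p = 196 kPa, so the clay remains overconsolidated and only the recompression index applies:
S_c = C_r·H/(1+e₀)·log₁₀(σ'_f/σ'_0) = 0.072×5.3/2.21×log₁₀(158.35/127)
    = 0.17267 × 0.095814 = 0.01654 m

S_c ≈ 16.5 mm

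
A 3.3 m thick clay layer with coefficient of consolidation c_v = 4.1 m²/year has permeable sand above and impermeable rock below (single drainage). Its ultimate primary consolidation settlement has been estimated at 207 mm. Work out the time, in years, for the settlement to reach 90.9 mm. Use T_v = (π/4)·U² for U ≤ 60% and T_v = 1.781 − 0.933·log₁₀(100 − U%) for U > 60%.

t ≈ 0.402 years

Drainage path length: H_d = H = 3.3 m (single drainage).
U = S(t)/S_ult = 90.9/207 = 0.4391.
U ≤ 60%: T_v = (π/4)·U² = (π/4)×0.43913² = 0.15145.
t = T_v·H_d²/c_v = 0.15145×3.3²/4.1 = 0.4023 years.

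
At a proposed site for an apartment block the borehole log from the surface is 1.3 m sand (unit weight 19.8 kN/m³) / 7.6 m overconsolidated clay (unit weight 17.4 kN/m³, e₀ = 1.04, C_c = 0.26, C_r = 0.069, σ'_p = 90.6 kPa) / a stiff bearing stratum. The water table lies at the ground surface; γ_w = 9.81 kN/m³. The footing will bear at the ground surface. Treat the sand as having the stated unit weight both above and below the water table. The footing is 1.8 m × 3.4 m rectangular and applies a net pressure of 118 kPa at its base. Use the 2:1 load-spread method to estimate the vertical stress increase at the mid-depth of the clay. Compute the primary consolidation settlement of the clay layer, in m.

S_c ≈ 0.0288 m

Mid-depth of clay below the ground surface: z = 1.3 + 7.6/2 = 5.1 m.
Total vertical stress at mid-clay: σ_v = 19.8×1.3 + 17.4×3.8 = 91.86 kPa.
Pore pressure: u = 9.81×(5.1 − 0) = 50.031 kPa.
Initial effective stress: σ'_0 = σ_v − u = 91.86 − 50.031 = 41.829 kPa.
Stress increase at mid-clay by the 2:1 spreading method:
Δσ = qBL/((B+z)(L+z)) = 118×1.8×3.4/((1.8+5.1)(3.4+5.1)) = 12.313 kPa
Final effective stress: σ'_f = 41.829 + 12.313 = 54.142 kPa.
σ'_f = 54.142 ≤ σ'_p = 90.6 kPa, so the clay remains overconsolidated and only the recompression index applies:
S_c = C_r·H/(1+e₀)·log₁₀(σ'_f/σ'_0) = 0.069×7.6/2.04×log₁₀(54.142/41.829)
    = 0.25706 × 0.11206 = 0.02881 m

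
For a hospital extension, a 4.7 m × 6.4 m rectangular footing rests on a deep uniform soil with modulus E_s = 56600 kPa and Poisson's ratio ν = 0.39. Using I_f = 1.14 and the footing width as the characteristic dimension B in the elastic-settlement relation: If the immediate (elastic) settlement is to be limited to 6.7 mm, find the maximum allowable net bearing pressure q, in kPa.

q ≈ 83.5 kPa

S_e = q·B·(1−ν²)/E_s · I_f  ⇒  q = S_e·E_s / (B·(1−ν²)·I_f).
q = 0.0067 × 56600 / (4.7 × 0.8479 × 1.14) = 83.47 kPa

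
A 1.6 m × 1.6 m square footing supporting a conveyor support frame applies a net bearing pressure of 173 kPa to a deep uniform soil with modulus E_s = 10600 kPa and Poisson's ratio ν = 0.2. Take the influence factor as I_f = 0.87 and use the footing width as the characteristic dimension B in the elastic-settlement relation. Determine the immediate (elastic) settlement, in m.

S_e ≈ 0.0218 m

Immediate (elastic) settlement: S_e = q·B·(1−ν²)/E_s · I_f.
S_e = 173 × 1.6 × (1 − 0.2²) / 10600 × 0.87
    = 173 × 1.6 × 0.96 / 10600 × 0.87
    = 0.02181 m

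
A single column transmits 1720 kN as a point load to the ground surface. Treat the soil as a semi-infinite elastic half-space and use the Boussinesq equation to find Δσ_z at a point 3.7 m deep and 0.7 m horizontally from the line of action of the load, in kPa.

Δσ_z ≈ 54.9 kPa

Boussinesq vertical stress below a point load on an elastic half-space:
Δσ_z = 3P/(2πz²) · [1 + (r/z)²]^(−5/2)
r/z = 0.7/3.7 = 0.18919; [1+(r/z)²]^(−5/2) = 0.91584.
Δσ_z = 3×1720/(2π×3.7²) × 0.91584 = 59.988 × 0.91584 = 54.94 kPa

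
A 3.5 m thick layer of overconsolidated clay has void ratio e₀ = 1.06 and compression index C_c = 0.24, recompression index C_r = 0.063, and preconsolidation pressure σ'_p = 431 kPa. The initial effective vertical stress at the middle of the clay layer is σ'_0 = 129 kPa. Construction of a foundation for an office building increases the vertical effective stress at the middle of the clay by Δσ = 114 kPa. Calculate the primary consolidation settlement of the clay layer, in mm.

Final effective stress: σ'_f = 129 + 114 = 243 kPa.
σ'_f = 243 ≤ σ'_p = 431 kPa, so the clay remains overconsolidated and only the recompression index applies:
S_c = C_r·H/(1+e₀)·log₁₀(σ'_f/σ'_0) = 0.063×3.5/2.06×log₁₀(243/129)
    = 0.10704 × 0.27502 = 0.02944 m

S_c ≈ 29.4 mm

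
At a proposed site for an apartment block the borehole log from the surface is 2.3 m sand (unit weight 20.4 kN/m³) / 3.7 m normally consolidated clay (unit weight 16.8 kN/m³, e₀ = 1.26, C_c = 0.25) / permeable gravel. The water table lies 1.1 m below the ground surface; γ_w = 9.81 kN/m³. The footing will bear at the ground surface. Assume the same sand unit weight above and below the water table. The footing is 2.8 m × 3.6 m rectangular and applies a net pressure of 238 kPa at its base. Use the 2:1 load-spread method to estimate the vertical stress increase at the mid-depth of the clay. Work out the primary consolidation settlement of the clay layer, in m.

S_c ≈ 0.117 m

Mid-depth of clay below the ground surface: z = 2.3 + 3.7/2 = 4.15 m.
Total vertical stress at mid-clay: σ_v = 20.4×2.3 + 16.8×1.85 = 78 kPa.
Pore pressure: u = 9.81×(4.15 − 1.1) = 29.921 kPa.
Initial effective stress: σ'_0 = σ_v − u = 78 − 29.921 = 48.079 kPa.
Stress increase at mid-clay by the 2:1 spreading method:
Δσ = qBL/((B+z)(L+z)) = 238×2.8×3.6/((2.8+4.15)(3.6+4.15)) = 44.54 kPa
Final effective stress: σ'_f = σ'_0 + Δσ = 48.079 + 44.54 = 92.619 kPa.
Normally consolidated clay, so the full stress increment lies on the virgin compression line:
S_c = C_c·H/(1+e₀)·log₁₀(σ'_f/σ'_0) = 0.25×3.7/(1+1.26)×log₁₀(92.619/48.079)
    = 0.40929 × 0.28474 = 0.1165 m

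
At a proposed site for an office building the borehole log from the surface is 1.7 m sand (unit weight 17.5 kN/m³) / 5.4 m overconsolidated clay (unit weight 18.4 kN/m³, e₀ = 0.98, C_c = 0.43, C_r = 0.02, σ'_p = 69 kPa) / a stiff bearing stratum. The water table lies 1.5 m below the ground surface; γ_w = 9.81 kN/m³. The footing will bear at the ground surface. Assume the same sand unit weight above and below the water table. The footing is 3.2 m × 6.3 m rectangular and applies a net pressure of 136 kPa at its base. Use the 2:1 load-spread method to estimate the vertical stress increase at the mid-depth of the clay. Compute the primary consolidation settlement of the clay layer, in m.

Mid-depth of clay below the ground surface: z = 1.7 + 5.4/2 = 4.4 m.
Total vertical stress at mid-clay: σ_v = 17.5×1.7 + 18.4×2.7 = 79.43 kPa.
Pore pressure: u = 9.81×(4.4 − 1.5) = 28.449 kPa.
Initial effective stress: σ'_0 = σ_v − u = 79.43 − 28.449 = 50.981 kPa.
Stress increase at mid-clay by the 2:1 spreading method:
Δσ = qBL/((B+z)(L+z)) = 136×3.2×6.3/((3.2+4.4)(6.3+4.4)) = 33.716 kPa
Final effective stress: σ'_f = 50.981 + 33.716 = 84.697 kPa.
σ'_f = 84.697 > σ'_p = 69 kPa, so the stress path crosses the preconsolidation pressure — recompression up to σ'_p, then virgin compression beyond:
S_c = H/(1+e₀)·[C_r·log₁₀(σ'_p/σ'_0) + C_c·log₁₀(σ'_f/σ'_p)]
    = 5.4/1.98 × [0.02×log₁₀(69/50.981) + 0.43×log₁₀(84.697/69)]
    = 2.7273 × [0.0026288 + 0.038278] = 0.1116 m

S_c ≈ 0.112 m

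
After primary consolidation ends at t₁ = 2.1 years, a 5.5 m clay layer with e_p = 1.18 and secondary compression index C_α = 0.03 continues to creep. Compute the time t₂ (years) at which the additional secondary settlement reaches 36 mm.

S_s = C_α·H/(1+e_p)·log₁₀(t₂/t₁) ⇒ log₁₀(t₂/t₁) = S_s·(1+e_p)/(C_α·H).
log₁₀(t₂/t₁) = 0.036 × (1+1.18) / (0.03×5.5) = 0.4756
t₂ = t₁ × 10^0.4756 = 2.1 × 2.99 = 6.278 years

t₂ ≈ 6.28 years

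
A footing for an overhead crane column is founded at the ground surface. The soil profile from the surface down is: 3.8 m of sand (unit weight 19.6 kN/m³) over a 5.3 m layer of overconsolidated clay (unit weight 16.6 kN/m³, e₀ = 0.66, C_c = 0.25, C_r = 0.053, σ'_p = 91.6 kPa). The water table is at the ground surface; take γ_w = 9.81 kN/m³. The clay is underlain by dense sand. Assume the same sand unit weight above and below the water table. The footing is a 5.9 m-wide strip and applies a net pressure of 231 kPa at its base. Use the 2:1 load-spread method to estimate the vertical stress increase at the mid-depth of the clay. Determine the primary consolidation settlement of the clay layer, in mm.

S_c ≈ 242 mm

Mid-depth of clay below the ground surface: z = 3.8 + 5.3/2 = 6.45 m.
Total vertical stress at mid-clay: σ_v = 19.6×3.8 + 16.6×2.65 = 118.47 kPa.
Pore pressure: u = 9.81×(6.45 − 0) = 63.275 kPa.
Initial effective stress: σ'_0 = σ_v − u = 118.47 − 63.275 = 55.195 kPa.
Stress increase at mid-clay by the 2:1 spreading method:
Δσ = qB/(B+z) = 231×5.9/(5.9+6.45) = 110.36 kPa
Final effective stress: σ'_f = 55.195 + 110.36 = 165.56 kPa.
σ'_f = 165.56 > σ'_p = 91.6 kPa, so the stress path crosses the preconsolidation pressure — recompression up to σ'_p, then virgin compression beyond:
S_c = H/(1+e₀)·[C_r·log₁₀(σ'_p/σ'_0) + C_c·log₁₀(σ'_f/σ'_p)]
    = 5.3/1.66 × [0.053×log₁₀(91.6/55.195) + 0.25×log₁₀(165.56/91.6)]
    = 3.1928 × [0.01166 + 0.064265] = 0.2424 m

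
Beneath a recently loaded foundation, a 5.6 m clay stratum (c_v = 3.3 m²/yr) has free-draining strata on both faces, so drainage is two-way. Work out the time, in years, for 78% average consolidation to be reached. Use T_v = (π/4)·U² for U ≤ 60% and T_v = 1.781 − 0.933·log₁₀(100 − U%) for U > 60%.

t ≈ 1.26 years

Drainage path length: H_d = H/2 = 2.8 m (double drainage).
U > 60%: T_v = 1.781 − 0.933·log₁₀(100 − 78) = 0.52852.
t = T_v·H_d²/c_v = 0.52852×2.8²/3.3 = 1.256 years.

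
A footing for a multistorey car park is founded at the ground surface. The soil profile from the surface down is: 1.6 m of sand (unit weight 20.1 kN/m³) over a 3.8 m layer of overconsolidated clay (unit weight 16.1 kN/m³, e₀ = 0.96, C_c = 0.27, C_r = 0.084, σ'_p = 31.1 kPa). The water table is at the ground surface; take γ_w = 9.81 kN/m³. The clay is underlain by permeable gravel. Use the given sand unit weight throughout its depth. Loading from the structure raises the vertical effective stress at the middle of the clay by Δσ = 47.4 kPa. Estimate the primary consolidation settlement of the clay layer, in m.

S_c ≈ 0.209 m

Mid-depth of clay below the ground surface: z = 1.6 + 3.8/2 = 3.5 m.
Total vertical stress at mid-clay: σ_v = 20.1×1.6 + 16.1×1.9 = 62.75 kPa.
Pore pressure: u = 9.81×(3.5 − 0) = 34.335 kPa.
Initial effective stress: σ'_0 = σ_v − u = 62.75 − 34.335 = 28.415 kPa.
Final effective stress: σ'_f = 28.415 + 47.4 = 75.815 kPa.
σ'_f = 75.815 > σ'_p = 31.1 kPa, so the stress path crosses the preconsolidation pressure — recompression up to σ'_p, then virgin compression beyond:
S_c = H/(1+e₀)·[C_r·log₁₀(σ'_p/σ'_0) + C_c·log₁₀(σ'_f/σ'_p)]
    = 3.8/1.96 × [0.084×log₁₀(31.1/28.415) + 0.27×log₁₀(75.815/31.1)]
    = 1.9388 × [0.0032939 + 0.10449] = 0.209 m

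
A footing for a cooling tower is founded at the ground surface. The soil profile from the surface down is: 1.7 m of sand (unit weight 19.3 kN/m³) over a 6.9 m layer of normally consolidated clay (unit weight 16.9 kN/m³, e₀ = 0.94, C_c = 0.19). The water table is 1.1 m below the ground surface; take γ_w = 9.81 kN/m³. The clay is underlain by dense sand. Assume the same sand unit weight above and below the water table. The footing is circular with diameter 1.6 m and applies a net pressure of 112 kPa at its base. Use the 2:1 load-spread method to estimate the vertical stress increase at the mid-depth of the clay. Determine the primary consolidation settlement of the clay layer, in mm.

Mid-depth of clay below the ground surface: z = 1.7 + 6.9/2 = 5.15 m.
Total vertical stress at mid-clay: σ_v = 19.3×1.7 + 16.9×3.45 = 91.115 kPa.
Pore pressure: u = 9.81×(5.15 − 1.1) = 39.73 kPa.
Initial effective stress: σ'_0 = σ_v − u = 91.115 − 39.73 = 51.385 kPa.
Stress increase at mid-clay by the 2:1 spreading method:
Δσ ≈ qD²/(D+z)² = 112×1.6²/(1.6+5.15)² = 6.2929 kPa
Final effective stress: σ'_f = σ'_0 + Δσ = 51.385 + 6.2929 = 57.678 kPa.
Normally consolidated clay, so the full stress increment lies on the virgin compression line:
S_c = C_c·H/(1+e₀)·log₁₀(σ'_f/σ'_0) = 0.19×6.9/(1+0.94)×log₁₀(57.678/51.385)
    = 0.67577 × 0.050174 = 0.03391 m

S_c ≈ 33.9 mm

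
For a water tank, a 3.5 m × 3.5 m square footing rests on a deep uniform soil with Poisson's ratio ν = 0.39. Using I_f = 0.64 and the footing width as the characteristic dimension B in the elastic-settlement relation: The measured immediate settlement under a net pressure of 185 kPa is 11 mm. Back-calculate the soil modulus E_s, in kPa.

S_e = q·B·(1−ν²)/E_s · I_f  ⇒  E_s = q·B·(1−ν²)·I_f / S_e.
E_s = 185 × 3.5 × 0.8479 × 0.64 / 0.011 = 31940 kPa

E_s ≈ 31900 kPa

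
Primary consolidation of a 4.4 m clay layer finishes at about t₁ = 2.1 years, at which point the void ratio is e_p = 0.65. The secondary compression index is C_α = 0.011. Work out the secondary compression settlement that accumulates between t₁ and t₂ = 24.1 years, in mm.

S_s ≈ 31.1 mm

Secondary compression: S_s = C_α·H/(1+e_p)·log₁₀(t₂/t₁)
S_s = 0.011×4.4/(1+0.65)×log₁₀(24.1/2.1)
    = 0.02933 × 1.06 = 0.03109 m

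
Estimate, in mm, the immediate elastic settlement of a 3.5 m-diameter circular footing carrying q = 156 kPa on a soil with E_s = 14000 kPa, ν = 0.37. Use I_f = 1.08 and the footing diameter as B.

S_e ≈ 36.4 mm

Immediate (elastic) settlement: S_e = q·B·(1−ν²)/E_s · I_f.
S_e = 156 × 3.5 × (1 − 0.37²) / 14000 × 1.08
    = 156 × 3.5 × 0.8631 / 14000 × 1.08
    = 0.03635 m = 36.35 mm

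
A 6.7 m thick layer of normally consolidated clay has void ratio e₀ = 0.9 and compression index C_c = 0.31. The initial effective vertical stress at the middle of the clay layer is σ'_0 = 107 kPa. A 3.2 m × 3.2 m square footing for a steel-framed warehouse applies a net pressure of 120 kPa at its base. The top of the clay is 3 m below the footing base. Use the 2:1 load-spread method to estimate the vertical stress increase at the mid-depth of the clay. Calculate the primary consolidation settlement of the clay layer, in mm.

Mid-depth of clay below the footing base: z = 3 + 6.7/2 = 6.35 m.
Stress increase at mid-clay by the 2:1 spreading method:
Δσ = qBL/((B+z)(L+z)) = 120×3.2×3.2/((3.2+6.35)(3.2+6.35)) = 13.473 kPa
Final effective stress: σ'_f = σ'_0 + Δσ = 107 + 13.473 = 120.47 kPa.
Normally consolidated clay, so the full stress increment lies on the virgin compression line:
S_c = C_c·H/(1+e₀)·log₁₀(σ'_f/σ'_0) = 0.31×6.7/(1+0.9)×log₁₀(120.47/107)
    = 1.0932 × 0.051495 = 0.05629 m

S_c ≈ 56.3 mm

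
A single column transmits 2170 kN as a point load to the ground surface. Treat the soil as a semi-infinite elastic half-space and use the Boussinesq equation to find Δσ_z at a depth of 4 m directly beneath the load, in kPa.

Boussinesq vertical stress below a point load on an elastic half-space:
Δσ_z = 3P/(2πz²) · [1 + (r/z)²]^(−5/2)
r/z = 0/4 = 0; [1+(r/z)²]^(−5/2) = 1.
Δσ_z = 3×2170/(2π×4²) × 1 = 64.756 × 1 = 64.76 kPa

Δσ_z ≈ 64.8 kPa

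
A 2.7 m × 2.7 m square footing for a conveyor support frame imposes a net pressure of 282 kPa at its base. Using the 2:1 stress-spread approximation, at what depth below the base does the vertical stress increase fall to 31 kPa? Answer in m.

z ≈ 5.44 m

2:1 spreading — at depth z the loaded area has grown by z in each plan dimension:
qB²/(B+z)² = Δσ_z ⇒ z = B(√(q/Δσ_z) − 1) = 2.7×(√(282/31) − 1) = 5.443 m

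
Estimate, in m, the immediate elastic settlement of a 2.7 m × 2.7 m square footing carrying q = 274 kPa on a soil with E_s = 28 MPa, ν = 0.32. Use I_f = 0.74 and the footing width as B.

S_e ≈ 0.0175 m

Immediate (elastic) settlement: S_e = q·B·(1−ν²)/E_s · I_f.
E_s = 28 MPa = 28000 kPa.
S_e = 274 × 2.7 × (1 − 0.32²) / 28000 × 0.74
    = 274 × 2.7 × 0.8976 / 28000 × 0.74
    = 0.01755 m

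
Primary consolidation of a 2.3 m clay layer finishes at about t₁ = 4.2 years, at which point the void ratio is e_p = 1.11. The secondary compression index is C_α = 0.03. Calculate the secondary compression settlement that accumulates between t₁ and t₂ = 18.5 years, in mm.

S_s ≈ 21.1 mm

Secondary compression: S_s = C_α·H/(1+e_p)·log₁₀(t₂/t₁)
S_s = 0.03×2.3/(1+1.11)×log₁₀(18.5/4.2)
    = 0.0327 × 0.6439 = 0.02106 m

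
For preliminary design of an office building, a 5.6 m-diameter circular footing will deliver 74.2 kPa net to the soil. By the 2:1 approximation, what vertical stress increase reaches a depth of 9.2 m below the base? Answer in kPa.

Δσ_z ≈ 10.6 kPa

By the 2:1 method the load spreads at 1 horizontal : 2 vertical, so at depth z the loaded area has grown by z in each plan dimension:
Δσ ≈ qD²/(D+z)² = 74.2×5.6²/(5.6+9.2)² = 10.623 kPa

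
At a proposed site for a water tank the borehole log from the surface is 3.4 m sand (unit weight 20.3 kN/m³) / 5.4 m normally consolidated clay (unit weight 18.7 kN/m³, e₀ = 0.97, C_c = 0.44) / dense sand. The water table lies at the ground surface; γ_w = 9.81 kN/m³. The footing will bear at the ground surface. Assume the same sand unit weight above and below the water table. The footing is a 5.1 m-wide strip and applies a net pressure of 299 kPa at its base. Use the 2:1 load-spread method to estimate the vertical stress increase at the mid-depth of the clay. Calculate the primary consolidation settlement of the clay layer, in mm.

S_c ≈ 622 mm

Mid-depth of clay below the ground surface: z = 3.4 + 5.4/2 = 6.1 m.
Total vertical stress at mid-clay: σ_v = 20.3×3.4 + 18.7×2.7 = 119.51 kPa.
Pore pressure: u = 9.81×(6.1 − 0) = 59.841 kPa.
Initial effective stress: σ'_0 = σ_v − u = 119.51 − 59.841 = 59.669 kPa.
Stress increase at mid-clay by the 2:1 spreading method:
Δσ = qB/(B+z) = 299×5.1/(5.1+6.1) = 136.15 kPa
Final effective stress: σ'_f = σ'_0 + Δσ = 59.669 + 136.15 = 195.82 kPa.
Normally consolidated clay, so the full stress increment lies on the virgin compression line:
S_c = C_c·H/(1+e₀)·log₁₀(σ'_f/σ'_0) = 0.44×5.4/(1+0.97)×log₁₀(195.82/59.669)
    = 1.2061 × 0.51611 = 0.6225 m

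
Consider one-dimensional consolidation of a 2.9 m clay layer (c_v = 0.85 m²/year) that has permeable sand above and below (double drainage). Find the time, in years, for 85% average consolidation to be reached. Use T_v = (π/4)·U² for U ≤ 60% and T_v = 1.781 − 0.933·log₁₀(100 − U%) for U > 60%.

t ≈ 1.69 years

Drainage path length: H_d = H/2 = 1.45 m (double drainage).
U > 60%: T_v = 1.781 − 0.933·log₁₀(100 − 85) = 0.68371.
t = T_v·H_d²/c_v = 0.68371×1.45²/0.85 = 1.691 years.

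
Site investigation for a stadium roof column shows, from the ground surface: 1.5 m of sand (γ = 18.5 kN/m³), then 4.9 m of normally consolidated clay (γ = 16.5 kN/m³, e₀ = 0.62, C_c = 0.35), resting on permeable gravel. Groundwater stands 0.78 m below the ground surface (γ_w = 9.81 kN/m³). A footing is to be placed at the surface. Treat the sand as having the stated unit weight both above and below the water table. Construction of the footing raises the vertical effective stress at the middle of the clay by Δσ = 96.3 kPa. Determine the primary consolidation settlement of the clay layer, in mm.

S_c ≈ 589 mm

Mid-depth of clay below the ground surface: z = 1.5 + 4.9/2 = 3.95 m.
Total vertical stress at mid-clay: σ_v = 18.5×1.5 + 16.5×2.45 = 68.175 kPa.
Pore pressure: u = 9.81×(3.95 − 0.78) = 31.098 kPa.
Initial effective stress: σ'_0 = σ_v − u = 68.175 − 31.098 = 37.077 kPa.
Final effective stress: σ'_f = σ'_0 + Δσ = 37.077 + 96.3 = 133.38 kPa.
Normally consolidated clay, so the full stress increment lies on the virgin compression line:
S_c = C_c·H/(1+e₀)·log₁₀(σ'_f/σ'_0) = 0.35×4.9/(1+0.62)×log₁₀(133.38/37.077)
    = 1.0586 × 0.55599 = 0.5886 m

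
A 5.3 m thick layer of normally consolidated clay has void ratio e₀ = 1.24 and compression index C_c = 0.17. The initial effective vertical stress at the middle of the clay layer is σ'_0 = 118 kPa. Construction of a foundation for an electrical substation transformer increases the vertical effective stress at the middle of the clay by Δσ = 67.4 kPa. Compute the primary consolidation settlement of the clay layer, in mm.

Final effective stress: σ'_f = σ'_0 + Δσ = 118 + 67.4 = 185.4 kPa.
Normally consolidated clay, so the full stress increment lies on the virgin compression line:
S_c = C_c·H/(1+e₀)·log₁₀(σ'_f/σ'_0) = 0.17×5.3/(1+1.24)×log₁₀(185.4/118)
    = 0.40223 × 0.19623 = 0.07893 m

S_c ≈ 78.9 mm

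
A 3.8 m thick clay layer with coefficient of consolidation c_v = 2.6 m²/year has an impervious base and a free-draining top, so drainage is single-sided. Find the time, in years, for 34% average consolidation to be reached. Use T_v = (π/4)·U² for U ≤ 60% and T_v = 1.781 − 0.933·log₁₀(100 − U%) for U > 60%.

t ≈ 0.504 years

Drainage path length: H_d = H = 3.8 m (single drainage).
U ≤ 60%: T_v = (π/4)·U² = (π/4)×0.34² = 0.090792.
t = T_v·H_d²/c_v = 0.090792×3.8²/2.6 = 0.5042 years.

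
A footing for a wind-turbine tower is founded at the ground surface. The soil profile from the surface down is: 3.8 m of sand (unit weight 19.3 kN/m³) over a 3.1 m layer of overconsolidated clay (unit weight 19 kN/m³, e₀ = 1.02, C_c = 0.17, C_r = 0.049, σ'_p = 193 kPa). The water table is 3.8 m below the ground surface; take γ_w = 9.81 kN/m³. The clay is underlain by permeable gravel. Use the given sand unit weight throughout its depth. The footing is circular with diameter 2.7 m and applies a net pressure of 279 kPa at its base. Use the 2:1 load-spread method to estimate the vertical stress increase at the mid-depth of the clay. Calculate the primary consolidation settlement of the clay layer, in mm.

Mid-depth of clay below the ground surface: z = 3.8 + 3.1/2 = 5.35 m.
Total vertical stress at mid-clay: σ_v = 19.3×3.8 + 19×1.55 = 102.79 kPa.
Pore pressure: u = 9.81×(5.35 − 3.8) = 15.206 kPa.
Initial effective stress: σ'_0 = σ_v − u = 102.79 − 15.206 = 87.584 kPa.
Stress increase at mid-clay by the 2:1 spreading method:
Δσ ≈ qD²/(D+z)² = 279×2.7²/(2.7+5.35)² = 31.386 kPa
Final effective stress: σ'_f = 87.584 + 31.386 = 118.97 kPa.
σ'_f = 118.97 ≤ σ'_p = 193 kPa, so the clay remains overconsolidated and only the recompression index applies:
S_c = C_r·H/(1+e₀)·log₁₀(σ'_f/σ'_0) = 0.049×3.1/2.02×log₁₀(118.97/87.584)
    = 0.0752 × 0.13301 = 0.01 m

S_c ≈ 10 mm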